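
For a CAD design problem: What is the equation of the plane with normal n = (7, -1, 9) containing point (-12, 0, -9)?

The plane through P with normal n = (a, b, c) satisfies n·(r - P) = 0,
i.e. ax + by + cz = a·x₀ + b·y₀ + c·z₀.
d = 7·(-12) + (-1)·0 + 9·(-9)
  = -84 + 0 - 81
  = -165
Equation: 7x - y + 9z = -165

7x - y + 9z = -165


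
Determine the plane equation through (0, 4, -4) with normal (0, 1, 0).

The plane through P with normal n = (a, b, c) satisfies n·(r - P) = 0,
i.e. ax + by + cz = a·x₀ + b·y₀ + c·z₀.
d = 0·0 + 1·4 + 0·(-4)
  = 0 + 4 + 0
  = 4
Equation: y = 4

y = 4


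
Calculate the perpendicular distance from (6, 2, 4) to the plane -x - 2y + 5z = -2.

distance = |a·x₀ + b·y₀ + c·z₀ - d| / √(a² + b² + c²)
  = |(-1)·6 + (-2)·2 + 5·4 - (-2)| / √((-1)² + (-2)² + 5²)
  = |-6 - 4 + 20 + 2| / √(1 + 4 + 25)
  = |12| / √30
  = 12 / 5.477
  ≈ 2.191

2.191


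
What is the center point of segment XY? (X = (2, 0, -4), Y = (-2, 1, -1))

M = ((x₁+x₂)/2, (y₁+y₂)/2, (z₁+z₂)/2)
  = ((2 - 2)/2, (0 + 1)/2, (-4 - 1)/2)
  = (0/2, 1/2, -5/2)
  = (0, 0.5, -2.5)

(0, 0.5, -2.5)


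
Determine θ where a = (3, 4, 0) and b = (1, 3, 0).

a·b = 3·1 + 4·3 + 0·0 = 3 + 12 + 0 = 15
|a| = √(3² + 4² + 0²) = √25 ≈ 5
|b| = √(1² + 3² + 0²) = √10 ≈ 3.162
cos θ = (a·b)/(|a||b|) = 15/(5·3.162) ≈ 0.9487
θ = arccos(0.9487) ≈ 18.43°

18.43°


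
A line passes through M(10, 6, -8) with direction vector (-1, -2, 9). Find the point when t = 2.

P(t) = M + t·d
  = (10 + (-1)·2, 6 + (-2)·2, -8 + 9·2)
  = (10 - 2, 6 - 4, -8 + 18)
  = (8, 2, 10)

(8, 2, 10)


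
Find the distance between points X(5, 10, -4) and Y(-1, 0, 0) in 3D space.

d = √[(x₂-x₁)² + (y₂-y₁)² + (z₂-z₁)²]
  = √[(-6)² + (-10)² + 4²]
  = √[36 + 100 + 16]
  = √152
  ≈ 12.33

12.33


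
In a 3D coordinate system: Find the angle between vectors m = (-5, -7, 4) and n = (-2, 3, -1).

m·n = (-5)·(-2) + (-7)·3 + 4·(-1) = 10 - 21 - 4 = -15
|m| = √((-5)² + (-7)² + 4²) = √90 ≈ 9.487
|n| = √((-2)² + 3² + (-1)²) = √14 ≈ 3.742
cos θ = (m·n)/(|m||n|) = -15/(9.487·3.742) ≈ -0.4226
θ = arccos(-0.4226) ≈ 115°

115°


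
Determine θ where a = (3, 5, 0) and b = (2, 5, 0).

a·b = 3·2 + 5·5 + 0·0 = 6 + 25 + 0 = 31
|a| = √(3² + 5² + 0²) = √34 ≈ 5.831
|b| = √(2² + 5² + 0²) = √29 ≈ 5.385
cos θ = (a·b)/(|a||b|) = 31/(5.831·5.385) ≈ 0.9872
θ = arccos(0.9872) ≈ 9.162°

9.162°


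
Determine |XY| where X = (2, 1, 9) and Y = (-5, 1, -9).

d = √[(x₂-x₁)² + (y₂-y₁)² + (z₂-z₁)²]
  = √[(-7)² + 0² + (-18)²]
  = √[49 + 0 + 324]
  = √373
  ≈ 19.31

19.31


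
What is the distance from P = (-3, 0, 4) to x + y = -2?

distance = |a·x₀ + b·y₀ + c·z₀ - d| / √(a² + b² + c²)
  = |1·(-3) + 1·0 + 0·4 - (-2)| / √(1² + 1² + 0²)
  = |-3 + 0 + 0 + 2| / √(1 + 1 + 0)
  = |-1| / √2
  = 1 / 1.414
  ≈ 0.7071

0.7071


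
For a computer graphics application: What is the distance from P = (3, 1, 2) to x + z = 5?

distance = |a·x₀ + b·y₀ + c·z₀ - d| / √(a² + b² + c²)
  = |1·3 + 0·1 + 1·2 - 5| / √(1² + 0² + 1²)
  = |3 + 0 + 2 - 5| / √(1 + 0 + 1)
  = |0| / √2
  = 0 / 1.414
  ≈ 0

0


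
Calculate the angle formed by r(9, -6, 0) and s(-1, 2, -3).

r·s = 9·(-1) + (-6)·2 + 0·(-3) = -9 - 12 + 0 = -21
|r| = √(9² + (-6)² + 0²) = √117 ≈ 10.82
|s| = √((-1)² + 2² + (-3)²) = √14 ≈ 3.742
cos θ = (r·s)/(|r||s|) = -21/(10.82·3.742) ≈ -0.5189
θ = arccos(-0.5189) ≈ 121.3°

121.3°


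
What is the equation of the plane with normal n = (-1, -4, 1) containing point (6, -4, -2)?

The plane through P with normal n = (a, b, c) satisfies n·(r - P) = 0,
i.e. ax + by + cz = a·x₀ + b·y₀ + c·z₀.
d = (-1)·6 + (-4)·(-4) + 1·(-2)
  = -6 + 16 - 2
  = 8
Equation: -x - 4y + z = 8

-x - 4y + z = 8


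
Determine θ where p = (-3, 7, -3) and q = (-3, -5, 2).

p·q = (-3)·(-3) + 7·(-5) + (-3)·2 = 9 - 35 - 6 = -32
|p| = √((-3)² + 7² + (-3)²) = √67 ≈ 8.185
|q| = √((-3)² + (-5)² + 2²) = √38 ≈ 6.164
cos θ = (p·q)/(|p||q|) = -32/(8.185·6.164) ≈ -0.6342
θ = arccos(-0.6342) ≈ 129.4°

129.4°


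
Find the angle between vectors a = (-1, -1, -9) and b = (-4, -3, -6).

a·b = (-1)·(-4) + (-1)·(-3) + (-9)·(-6) = 4 + 3 + 54 = 61
|a| = √((-1)² + (-1)² + (-9)²) = √83 ≈ 9.11
|b| = √((-4)² + (-3)² + (-6)²) = √61 ≈ 7.81
cos θ = (a·b)/(|a||b|) = 61/(9.11·7.81) ≈ 0.8573
θ = arccos(0.8573) ≈ 30.99°

30.99°


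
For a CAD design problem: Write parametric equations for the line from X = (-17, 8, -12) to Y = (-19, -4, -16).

Direction vector d = Y - X = (-19 + 17, -4 - 8, -16 + 12) = (-2, -12, -4)
Parametric form r = X + t·d:
x = -17 - 2t, y = 8 - 12t, z = -12 - 4t

x = -17 - 2t, y = 8 - 12t, z = -12 - 4t


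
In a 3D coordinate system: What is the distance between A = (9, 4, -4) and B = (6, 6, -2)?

d = √[(x₂-x₁)² + (y₂-y₁)² + (z₂-z₁)²]
  = √[(-3)² + 2² + 2²]
  = √[9 + 4 + 4]
  = √17
  ≈ 4.123

4.123


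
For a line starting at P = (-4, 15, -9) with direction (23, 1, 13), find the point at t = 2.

P(t) = P + t·d
  = (-4 + 23·2, 15 + 1·2, -9 + 13·2)
  = (-4 + 46, 15 + 2, -9 + 26)
  = (42, 17, 17)

(42, 17, 17)


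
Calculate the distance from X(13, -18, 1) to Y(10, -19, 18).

d = √[(x₂-x₁)² + (y₂-y₁)² + (z₂-z₁)²]
  = √[(-3)² + (-1)² + 17²]
  = √[9 + 1 + 289]
  = √299
  ≈ 17.29

17.29


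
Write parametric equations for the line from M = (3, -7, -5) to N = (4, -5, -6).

Direction vector d = N - M = (4 - 3, -5 + 7, -6 + 5) = (1, 2, -1)
Parametric form r = M + t·d:
x = 3 + t, y = -7 + 2t, z = -5 - t

x = 3 + t, y = -7 + 2t, z = -5 - t


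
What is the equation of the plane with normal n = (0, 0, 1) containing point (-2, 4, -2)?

The plane through P with normal n = (a, b, c) satisfies n·(r - P) = 0,
i.e. ax + by + cz = a·x₀ + b·y₀ + c·z₀.
d = 0·(-2) + 0·4 + 1·(-2)
  = 0 + 0 - 2
  = -2
Equation: z = -2

z = -2


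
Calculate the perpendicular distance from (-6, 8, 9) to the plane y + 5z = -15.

distance = |a·x₀ + b·y₀ + c·z₀ - d| / √(a² + b² + c²)
  = |0·(-6) + 1·8 + 5·9 - (-15)| / √(0² + 1² + 5²)
  = |0 + 8 + 45 + 15| / √(0 + 1 + 25)
  = |68| / √26
  = 68 / 5.099
  ≈ 13.34

13.34


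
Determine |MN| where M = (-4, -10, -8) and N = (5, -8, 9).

d = √[(x₂-x₁)² + (y₂-y₁)² + (z₂-z₁)²]
  = √[9² + 2² + 17²]
  = √[81 + 4 + 289]
  = √374
  ≈ 19.34

19.34


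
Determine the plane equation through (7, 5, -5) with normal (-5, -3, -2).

The plane through P with normal n = (a, b, c) satisfies n·(r - P) = 0,
i.e. ax + by + cz = a·x₀ + b·y₀ + c·z₀.
d = (-5)·7 + (-3)·5 + (-2)·(-5)
  = -35 - 15 + 10
  = -40
Equation: -5x - 3y - 2z = -40

-5x - 3y - 2z = -40


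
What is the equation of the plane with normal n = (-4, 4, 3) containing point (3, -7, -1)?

The plane through P with normal n = (a, b, c) satisfies n·(r - P) = 0,
i.e. ax + by + cz = a·x₀ + b·y₀ + c·z₀.
d = (-4)·3 + 4·(-7) + 3·(-1)
  = -12 - 28 - 3
  = -43
Equation: -4x + 4y + 3z = -43

-4x + 4y + 3z = -43


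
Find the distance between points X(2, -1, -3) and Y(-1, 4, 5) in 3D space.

d = √[(x₂-x₁)² + (y₂-y₁)² + (z₂-z₁)²]
  = √[(-3)² + 5² + 8²]
  = √[9 + 25 + 64]
  = √98
  ≈ 9.899

9.899


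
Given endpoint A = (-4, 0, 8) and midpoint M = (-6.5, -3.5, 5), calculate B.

B = 2M - A
  = (2·(-6.5) - (-4), 2·(-3.5) - 0, 2·5 - 8)
  = (-13 + 4, -7 + 0, 10 - 8)
  = (-9, -7, 2)

(-9, -7, 2)


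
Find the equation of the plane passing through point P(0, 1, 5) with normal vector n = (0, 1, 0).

The plane through P with normal n = (a, b, c) satisfies n·(r - P) = 0,
i.e. ax + by + cz = a·x₀ + b·y₀ + c·z₀.
d = 0·0 + 1·1 + 0·5
  = 0 + 1 + 0
  = 1
Equation: y = 1

y = 1


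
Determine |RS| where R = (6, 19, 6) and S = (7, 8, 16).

d = √[(x₂-x₁)² + (y₂-y₁)² + (z₂-z₁)²]
  = √[1² + (-11)² + 10²]
  = √[1 + 121 + 100]
  = √222
  ≈ 14.9

14.9


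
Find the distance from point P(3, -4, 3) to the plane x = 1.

distance = |a·x₀ + b·y₀ + c·z₀ - d| / √(a² + b² + c²)
  = |1·3 + 0·(-4) + 0·3 - 1| / √(1² + 0² + 0²)
  = |3 + 0 + 0 - 1| / √(1 + 0 + 0)
  = |2| / √1
  = 2 / 1
  ≈ 2

2


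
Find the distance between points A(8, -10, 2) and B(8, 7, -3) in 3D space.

d = √[(x₂-x₁)² + (y₂-y₁)² + (z₂-z₁)²]
  = √[0² + 17² + (-5)²]
  = √[0 + 289 + 25]
  = √314
  ≈ 17.72

17.72


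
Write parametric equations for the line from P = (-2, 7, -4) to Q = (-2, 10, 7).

Direction vector d = Q - P = (-2 + 2, 10 - 7, 7 + 4) = (0, 3, 11)
Parametric form r = P + t·d:
x = -2, y = 7 + 3t, z = -4 + 11t

x = -2, y = 7 + 3t, z = -4 + 11t


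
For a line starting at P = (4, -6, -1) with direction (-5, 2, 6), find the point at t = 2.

P(t) = P + t·d
  = (4 + (-5)·2, -6 + 2·2, -1 + 6·2)
  = (4 - 10, -6 + 4, -1 + 12)
  = (-6, -2, 11)

(-6, -2, 11)


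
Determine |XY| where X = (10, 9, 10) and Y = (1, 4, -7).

d = √[(x₂-x₁)² + (y₂-y₁)² + (z₂-z₁)²]
  = √[(-9)² + (-5)² + (-17)²]
  = √[81 + 25 + 289]
  = √395
  ≈ 19.87

19.87


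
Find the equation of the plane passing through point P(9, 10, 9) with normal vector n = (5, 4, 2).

The plane through P with normal n = (a, b, c) satisfies n·(r - P) = 0,
i.e. ax + by + cz = a·x₀ + b·y₀ + c·z₀.
d = 5·9 + 4·10 + 2·9
  = 45 + 40 + 18
  = 103
Equation: 5x + 4y + 2z = 103

5x + 4y + 2z = 103


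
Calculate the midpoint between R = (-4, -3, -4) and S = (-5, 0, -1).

M = ((x₁+x₂)/2, (y₁+y₂)/2, (z₁+z₂)/2)
  = ((-4 - 5)/2, (-3 + 0)/2, (-4 - 1)/2)
  = (-9/2, -3/2, -5/2)
  = (-4.5, -1.5, -2.5)

(-4.5, -1.5, -2.5)


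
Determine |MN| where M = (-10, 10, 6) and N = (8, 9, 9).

d = √[(x₂-x₁)² + (y₂-y₁)² + (z₂-z₁)²]
  = √[18² + (-1)² + 3²]
  = √[324 + 1 + 9]
  = √334
  ≈ 18.28

18.28


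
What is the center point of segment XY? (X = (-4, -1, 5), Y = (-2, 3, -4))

M = ((x₁+x₂)/2, (y₁+y₂)/2, (z₁+z₂)/2)
  = ((-4 - 2)/2, (-1 + 3)/2, (5 - 4)/2)
  = (-6/2, 2/2, 1/2)
  = (-3, 1, 0.5)

(-3, 1, 0.5)


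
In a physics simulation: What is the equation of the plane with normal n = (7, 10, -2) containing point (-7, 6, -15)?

The plane through P with normal n = (a, b, c) satisfies n·(r - P) = 0,
i.e. ax + by + cz = a·x₀ + b·y₀ + c·z₀.
d = 7·(-7) + 10·6 + (-2)·(-15)
  = -49 + 60 + 30
  = 41
Equation: 7x + 10y - 2z = 41

7x + 10y - 2z = 41


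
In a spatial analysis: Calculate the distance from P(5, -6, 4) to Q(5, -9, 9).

d = √[(x₂-x₁)² + (y₂-y₁)² + (z₂-z₁)²]
  = √[0² + (-3)² + 5²]
  = √[0 + 9 + 25]
  = √34
  ≈ 5.831

5.831


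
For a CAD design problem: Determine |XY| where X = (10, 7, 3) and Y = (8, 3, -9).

d = √[(x₂-x₁)² + (y₂-y₁)² + (z₂-z₁)²]
  = √[(-2)² + (-4)² + (-12)²]
  = √[4 + 16 + 144]
  = √164
  ≈ 12.81

12.81


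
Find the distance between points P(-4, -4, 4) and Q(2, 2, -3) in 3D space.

d = √[(x₂-x₁)² + (y₂-y₁)² + (z₂-z₁)²]
  = √[6² + 6² + (-7)²]
  = √[36 + 36 + 49]
  = √121
  ≈ 11

11


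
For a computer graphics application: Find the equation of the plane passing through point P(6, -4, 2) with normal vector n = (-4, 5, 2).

The plane through P with normal n = (a, b, c) satisfies n·(r - P) = 0,
i.e. ax + by + cz = a·x₀ + b·y₀ + c·z₀.
d = (-4)·6 + 5·(-4) + 2·2
  = -24 - 20 + 4
  = -40
Equation: -4x + 5y + 2z = -40

-4x + 5y + 2z = -40


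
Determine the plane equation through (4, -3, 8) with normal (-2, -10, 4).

The plane through P with normal n = (a, b, c) satisfies n·(r - P) = 0,
i.e. ax + by + cz = a·x₀ + b·y₀ + c·z₀.
d = (-2)·4 + (-10)·(-3) + 4·8
  = -8 + 30 + 32
  = 54
Equation: -2x - 10y + 4z = 54

-2x - 10y + 4z = 54


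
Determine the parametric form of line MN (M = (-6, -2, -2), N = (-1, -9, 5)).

Direction vector d = N - M = (-1 + 6, -9 + 2, 5 + 2) = (5, -7, 7)
Parametric form r = M + t·d:
x = -6 + 5t, y = -2 - 7t, z = -2 + 7t

x = -6 + 5t, y = -2 - 7t, z = -2 + 7t


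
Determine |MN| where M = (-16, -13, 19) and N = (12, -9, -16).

d = √[(x₂-x₁)² + (y₂-y₁)² + (z₂-z₁)²]
  = √[28² + 4² + (-35)²]
  = √[784 + 16 + 1225]
  = √2025
  ≈ 45

45


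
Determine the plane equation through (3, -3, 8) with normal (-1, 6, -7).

The plane through P with normal n = (a, b, c) satisfies n·(r - P) = 0,
i.e. ax + by + cz = a·x₀ + b·y₀ + c·z₀.
d = (-1)·3 + 6·(-3) + (-7)·8
  = -3 - 18 - 56
  = -77
Equation: -x + 6y - 7z = -77

-x + 6y - 7z = -77


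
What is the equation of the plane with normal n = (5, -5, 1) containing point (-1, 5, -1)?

The plane through P with normal n = (a, b, c) satisfies n·(r - P) = 0,
i.e. ax + by + cz = a·x₀ + b·y₀ + c·z₀.
d = 5·(-1) + (-5)·5 + 1·(-1)
  = -5 - 25 - 1
  = -31
Equation: 5x - 5y + z = -31

5x - 5y + z = -31


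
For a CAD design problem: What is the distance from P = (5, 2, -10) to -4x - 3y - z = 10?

distance = |a·x₀ + b·y₀ + c·z₀ - d| / √(a² + b² + c²)
  = |(-4)·5 + (-3)·2 + (-1)·(-10) - 10| / √((-4)² + (-3)² + (-1)²)
  = |-20 - 6 + 10 - 10| / √(16 + 9 + 1)
  = |-26| / √26
  = 26 / 5.099
  ≈ 5.099

5.099


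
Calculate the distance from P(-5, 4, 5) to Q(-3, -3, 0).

d = √[(x₂-x₁)² + (y₂-y₁)² + (z₂-z₁)²]
  = √[2² + (-7)² + (-5)²]
  = √[4 + 49 + 25]
  = √78
  ≈ 8.832

8.832


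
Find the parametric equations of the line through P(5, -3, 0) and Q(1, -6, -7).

Direction vector d = Q - P = (1 - 5, -6 + 3, -7 + 0) = (-4, -3, -7)
Parametric form r = P + t·d:
x = 5 - 4t, y = -3 - 3t, z = 0 - 7t

x = 5 - 4t, y = -3 - 3t, z = 0 - 7t


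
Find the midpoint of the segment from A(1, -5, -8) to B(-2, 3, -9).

M = ((x₁+x₂)/2, (y₁+y₂)/2, (z₁+z₂)/2)
  = ((1 - 2)/2, (-5 + 3)/2, (-8 - 9)/2)
  = (-1/2, -2/2, -17/2)
  = (-0.5, -1, -8.5)

(-0.5, -1, -8.5)


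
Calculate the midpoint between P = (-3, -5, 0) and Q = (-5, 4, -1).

M = ((x₁+x₂)/2, (y₁+y₂)/2, (z₁+z₂)/2)
  = ((-3 - 5)/2, (-5 + 4)/2, (0 - 1)/2)
  = (-8/2, -1/2, -1/2)
  = (-4, -0.5, -0.5)

(-4, -0.5, -0.5)


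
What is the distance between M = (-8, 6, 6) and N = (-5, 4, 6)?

d = √[(x₂-x₁)² + (y₂-y₁)² + (z₂-z₁)²]
  = √[3² + (-2)² + 0²]
  = √[9 + 4 + 0]
  = √13
  ≈ 3.606

3.606


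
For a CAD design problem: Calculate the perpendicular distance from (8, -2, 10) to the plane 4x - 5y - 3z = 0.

distance = |a·x₀ + b·y₀ + c·z₀ - d| / √(a² + b² + c²)
  = |4·8 + (-5)·(-2) + (-3)·10 - 0| / √(4² + (-5)² + (-3)²)
  = |32 + 10 - 30 + 0| / √(16 + 25 + 9)
  = |12| / √50
  = 12 / 7.071
  ≈ 1.697

1.697


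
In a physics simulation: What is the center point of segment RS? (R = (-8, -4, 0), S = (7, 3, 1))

M = ((x₁+x₂)/2, (y₁+y₂)/2, (z₁+z₂)/2)
  = ((-8 + 7)/2, (-4 + 3)/2, (0 + 1)/2)
  = (-1/2, -1/2, 1/2)
  = (-0.5, -0.5, 0.5)

(-0.5, -0.5, 0.5)


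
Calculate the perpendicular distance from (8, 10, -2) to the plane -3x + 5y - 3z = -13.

distance = |a·x₀ + b·y₀ + c·z₀ - d| / √(a² + b² + c²)
  = |(-3)·8 + 5·10 + (-3)·(-2) - (-13)| / √((-3)² + 5² + (-3)²)
  = |-24 + 50 + 6 + 13| / √(9 + 25 + 9)
  = |45| / √43
  = 45 / 6.557
  ≈ 6.862

6.862


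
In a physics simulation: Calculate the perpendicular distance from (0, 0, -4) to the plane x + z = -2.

distance = |a·x₀ + b·y₀ + c·z₀ - d| / √(a² + b² + c²)
  = |1·0 + 0·0 + 1·(-4) - (-2)| / √(1² + 0² + 1²)
  = |0 + 0 - 4 + 2| / √(1 + 0 + 1)
  = |-2| / √2
  = 2 / 1.414
  ≈ 1.414

1.414


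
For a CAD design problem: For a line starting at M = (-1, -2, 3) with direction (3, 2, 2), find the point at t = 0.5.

P(t) = M + t·d
  = (-1 + 3·0.5, -2 + 2·0.5, 3 + 2·0.5)
  = (-1 + 1.5, -2 + 1, 3 + 1)
  = (0.5, -1, 4)

(0.5, -1, 4)


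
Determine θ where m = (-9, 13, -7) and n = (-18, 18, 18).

m·n = (-9)·(-18) + 13·18 + (-7)·18 = 162 + 234 - 126 = 270
|m| = √((-9)² + 13² + (-7)²) = √299 ≈ 17.29
|n| = √((-18)² + 18² + 18²) = √972 ≈ 31.18
cos θ = (m·n)/(|m||n|) = 270/(17.29·31.18) ≈ 0.5008
θ = arccos(0.5008) ≈ 59.94°

59.94°


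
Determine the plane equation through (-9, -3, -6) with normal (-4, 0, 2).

The plane through P with normal n = (a, b, c) satisfies n·(r - P) = 0,
i.e. ax + by + cz = a·x₀ + b·y₀ + c·z₀.
d = (-4)·(-9) + 0·(-3) + 2·(-6)
  = 36 + 0 - 12
  = 24
Equation: -4x + 2z = 24

-4x + 2z = 24


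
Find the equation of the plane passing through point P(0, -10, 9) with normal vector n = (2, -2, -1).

The plane through P with normal n = (a, b, c) satisfies n·(r - P) = 0,
i.e. ax + by + cz = a·x₀ + b·y₀ + c·z₀.
d = 2·0 + (-2)·(-10) + (-1)·9
  = 0 + 20 - 9
  = 11
Equation: 2x - 2y - z = 11

2x - 2y - z = 11


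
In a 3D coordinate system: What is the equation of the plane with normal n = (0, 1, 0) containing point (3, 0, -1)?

The plane through P with normal n = (a, b, c) satisfies n·(r - P) = 0,
i.e. ax + by + cz = a·x₀ + b·y₀ + c·z₀.
d = 0·3 + 1·0 + 0·(-1)
  = 0 + 0 + 0
  = 0
Equation: y = 0

y = 0


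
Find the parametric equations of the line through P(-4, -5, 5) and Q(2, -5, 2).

Direction vector d = Q - P = (2 + 4, -5 + 5, 2 - 5) = (6, 0, -3)
Parametric form r = P + t·d:
x = -4 + 6t, y = -5, z = 5 - 3t

x = -4 + 6t, y = -5, z = 5 - 3t


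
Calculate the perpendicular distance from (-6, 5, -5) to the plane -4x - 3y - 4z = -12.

distance = |a·x₀ + b·y₀ + c·z₀ - d| / √(a² + b² + c²)
  = |(-4)·(-6) + (-3)·5 + (-4)·(-5) - (-12)| / √((-4)² + (-3)² + (-4)²)
  = |24 - 15 + 20 + 12| / √(16 + 9 + 16)
  = |41| / √41
  = 41 / 6.403
  ≈ 6.403

6.403


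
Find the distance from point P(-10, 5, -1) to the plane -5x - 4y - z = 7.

distance = |a·x₀ + b·y₀ + c·z₀ - d| / √(a² + b² + c²)
  = |(-5)·(-10) + (-4)·5 + (-1)·(-1) - 7| / √((-5)² + (-4)² + (-1)²)
  = |50 - 20 + 1 - 7| / √(25 + 16 + 1)
  = |24| / √42
  = 24 / 6.481
  ≈ 3.703

3.703


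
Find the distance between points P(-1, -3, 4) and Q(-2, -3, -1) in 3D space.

d = √[(x₂-x₁)² + (y₂-y₁)² + (z₂-z₁)²]
  = √[(-1)² + 0² + (-5)²]
  = √[1 + 0 + 25]
  = √26
  ≈ 5.099

5.099


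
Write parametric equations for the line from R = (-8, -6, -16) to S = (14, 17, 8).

Direction vector d = S - R = (14 + 8, 17 + 6, 8 + 16) = (22, 23, 24)
Parametric form r = R + t·d:
x = -8 + 22t, y = -6 + 23t, z = -16 + 24t

x = -8 + 22t, y = -6 + 23t, z = -16 + 24t


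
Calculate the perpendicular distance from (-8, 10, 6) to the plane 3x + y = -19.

distance = |a·x₀ + b·y₀ + c·z₀ - d| / √(a² + b² + c²)
  = |3·(-8) + 1·10 + 0·6 - (-19)| / √(3² + 1² + 0²)
  = |-24 + 10 + 0 + 19| / √(9 + 1 + 0)
  = |5| / √10
  = 5 / 3.162
  ≈ 1.581

1.581


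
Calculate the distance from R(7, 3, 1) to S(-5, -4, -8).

d = √[(x₂-x₁)² + (y₂-y₁)² + (z₂-z₁)²]
  = √[(-12)² + (-7)² + (-9)²]
  = √[144 + 49 + 81]
  = √274
  ≈ 16.55

16.55


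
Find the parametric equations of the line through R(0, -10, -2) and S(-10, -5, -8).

Direction vector d = S - R = (-10 + 0, -5 + 10, -8 + 2) = (-10, 5, -6)
Parametric form r = R + t·d:
x = 0 - 10t, y = -10 + 5t, z = -2 - 6t

x = 0 - 10t, y = -10 + 5t, z = -2 - 6t


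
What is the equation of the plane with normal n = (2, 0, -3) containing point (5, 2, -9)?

The plane through P with normal n = (a, b, c) satisfies n·(r - P) = 0,
i.e. ax + by + cz = a·x₀ + b·y₀ + c·z₀.
d = 2·5 + 0·2 + (-3)·(-9)
  = 10 + 0 + 27
  = 37
Equation: 2x - 3z = 37

2x - 3z = 37


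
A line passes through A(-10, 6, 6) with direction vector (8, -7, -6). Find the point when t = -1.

P(t) = A + t·d
  = (-10 + 8·(-1), 6 + (-7)·(-1), 6 + (-6)·(-1))
  = (-10 - 8, 6 + 7, 6 + 6)
  = (-18, 13, 12)

(-18, 13, 12)


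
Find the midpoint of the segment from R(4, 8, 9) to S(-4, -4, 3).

M = ((x₁+x₂)/2, (y₁+y₂)/2, (z₁+z₂)/2)
  = ((4 - 4)/2, (8 - 4)/2, (9 + 3)/2)
  = (0/2, 4/2, 12/2)
  = (0, 2, 6)

(0, 2, 6)


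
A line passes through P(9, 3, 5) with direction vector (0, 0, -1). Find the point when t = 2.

P(t) = P + t·d
  = (9 + 0·2, 3 + 0·2, 5 + (-1)·2)
  = (9 + 0, 3 + 0, 5 - 2)
  = (9, 3, 3)

(9, 3, 3)


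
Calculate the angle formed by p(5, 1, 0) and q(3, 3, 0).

p·q = 5·3 + 1·3 + 0·0 = 15 + 3 + 0 = 18
|p| = √(5² + 1² + 0²) = √26 ≈ 5.099
|q| = √(3² + 3² + 0²) = √18 ≈ 4.243
cos θ = (p·q)/(|p||q|) = 18/(5.099·4.243) ≈ 0.8321
θ = arccos(0.8321) ≈ 33.69°

33.69°


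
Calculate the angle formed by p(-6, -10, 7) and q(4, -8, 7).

p·q = (-6)·4 + (-10)·(-8) + 7·7 = -24 + 80 + 49 = 105
|p| = √((-6)² + (-10)² + 7²) = √185 ≈ 13.6
|q| = √(4² + (-8)² + 7²) = √129 ≈ 11.36
cos θ = (p·q)/(|p||q|) = 105/(13.6·11.36) ≈ 0.6797
θ = arccos(0.6797) ≈ 47.18°

47.18°


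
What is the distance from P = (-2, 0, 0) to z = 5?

distance = |a·x₀ + b·y₀ + c·z₀ - d| / √(a² + b² + c²)
  = |0·(-2) + 0·0 + 1·0 - 5| / √(0² + 0² + 1²)
  = |0 + 0 + 0 - 5| / √(0 + 0 + 1)
  = |-5| / √1
  = 5 / 1
  ≈ 5

5


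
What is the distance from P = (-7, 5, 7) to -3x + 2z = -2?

distance = |a·x₀ + b·y₀ + c·z₀ - d| / √(a² + b² + c²)
  = |(-3)·(-7) + 0·5 + 2·7 - (-2)| / √((-3)² + 0² + 2²)
  = |21 + 0 + 14 + 2| / √(9 + 0 + 4)
  = |37| / √13
  = 37 / 3.606
  ≈ 10.26

10.26


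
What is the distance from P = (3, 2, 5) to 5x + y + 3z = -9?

distance = |a·x₀ + b·y₀ + c·z₀ - d| / √(a² + b² + c²)
  = |5·3 + 1·2 + 3·5 - (-9)| / √(5² + 1² + 3²)
  = |15 + 2 + 15 + 9| / √(25 + 1 + 9)
  = |41| / √35
  = 41 / 5.916
  ≈ 6.93

6.93


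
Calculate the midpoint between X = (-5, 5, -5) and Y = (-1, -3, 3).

M = ((x₁+x₂)/2, (y₁+y₂)/2, (z₁+z₂)/2)
  = ((-5 - 1)/2, (5 - 3)/2, (-5 + 3)/2)
  = (-6/2, 2/2, -2/2)
  = (-3, 1, -1)

(-3, 1, -1)


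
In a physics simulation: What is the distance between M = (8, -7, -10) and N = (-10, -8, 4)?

d = √[(x₂-x₁)² + (y₂-y₁)² + (z₂-z₁)²]
  = √[(-18)² + (-1)² + 14²]
  = √[324 + 1 + 196]
  = √521
  ≈ 22.83

22.83


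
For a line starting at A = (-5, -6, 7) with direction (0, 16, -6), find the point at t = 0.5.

P(t) = A + t·d
  = (-5 + 0·0.5, -6 + 16·0.5, 7 + (-6)·0.5)
  = (-5 + 0, -6 + 8, 7 - 3)
  = (-5, 2, 4)

(-5, 2, 4)


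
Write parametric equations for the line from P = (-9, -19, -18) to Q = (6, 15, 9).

Direction vector d = Q - P = (6 + 9, 15 + 19, 9 + 18) = (15, 34, 27)
Parametric form r = P + t·d:
x = -9 + 15t, y = -19 + 34t, z = -18 + 27t

x = -9 + 15t, y = -19 + 34t, z = -18 + 27t


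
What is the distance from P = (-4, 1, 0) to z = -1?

distance = |a·x₀ + b·y₀ + c·z₀ - d| / √(a² + b² + c²)
  = |0·(-4) + 0·1 + 1·0 - (-1)| / √(0² + 0² + 1²)
  = |0 + 0 + 0 + 1| / √(0 + 0 + 1)
  = |1| / √1
  = 1 / 1
  ≈ 1

1


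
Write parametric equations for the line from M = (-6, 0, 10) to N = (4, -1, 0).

Direction vector d = N - M = (4 + 6, -1 + 0, 0 - 10) = (10, -1, -10)
Parametric form r = M + t·d:
x = -6 + 10t, y = 0 - t, z = 10 - 10t

x = -6 + 10t, y = 0 - t, z = 10 - 10t


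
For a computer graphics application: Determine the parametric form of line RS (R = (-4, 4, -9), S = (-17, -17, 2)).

Direction vector d = S - R = (-17 + 4, -17 - 4, 2 + 9) = (-13, -21, 11)
Parametric form r = R + t·d:
x = -4 - 13t, y = 4 - 21t, z = -9 + 11t

x = -4 - 13t, y = 4 - 21t, z = -9 + 11t


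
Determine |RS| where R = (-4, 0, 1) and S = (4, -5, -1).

d = √[(x₂-x₁)² + (y₂-y₁)² + (z₂-z₁)²]
  = √[8² + (-5)² + (-2)²]
  = √[64 + 25 + 4]
  = √93
  ≈ 9.644

9.644


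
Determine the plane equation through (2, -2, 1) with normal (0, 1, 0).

The plane through P with normal n = (a, b, c) satisfies n·(r - P) = 0,
i.e. ax + by + cz = a·x₀ + b·y₀ + c·z₀.
d = 0·2 + 1·(-2) + 0·1
  = 0 - 2 + 0
  = -2
Equation: y = -2

y = -2


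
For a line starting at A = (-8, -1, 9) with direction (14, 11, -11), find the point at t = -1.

P(t) = A + t·d
  = (-8 + 14·(-1), -1 + 11·(-1), 9 + (-11)·(-1))
  = (-8 - 14, -1 - 11, 9 + 11)
  = (-22, -12, 20)

(-22, -12, 20)


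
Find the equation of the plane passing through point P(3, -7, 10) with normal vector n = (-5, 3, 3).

The plane through P with normal n = (a, b, c) satisfies n·(r - P) = 0,
i.e. ax + by + cz = a·x₀ + b·y₀ + c·z₀.
d = (-5)·3 + 3·(-7) + 3·10
  = -15 - 21 + 30
  = -6
Equation: -5x + 3y + 3z = -6

-5x + 3y + 3z = -6


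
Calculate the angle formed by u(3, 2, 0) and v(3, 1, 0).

u·v = 3·3 + 2·1 + 0·0 = 9 + 2 + 0 = 11
|u| = √(3² + 2² + 0²) = √13 ≈ 3.606
|v| = √(3² + 1² + 0²) = √10 ≈ 3.162
cos θ = (u·v)/(|u||v|) = 11/(3.606·3.162) ≈ 0.9648
θ = arccos(0.9648) ≈ 15.26°

15.26°


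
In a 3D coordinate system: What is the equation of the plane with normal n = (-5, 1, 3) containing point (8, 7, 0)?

The plane through P with normal n = (a, b, c) satisfies n·(r - P) = 0,
i.e. ax + by + cz = a·x₀ + b·y₀ + c·z₀.
d = (-5)·8 + 1·7 + 3·0
  = -40 + 7 + 0
  = -33
Equation: -5x + y + 3z = -33

-5x + y + 3z = -33


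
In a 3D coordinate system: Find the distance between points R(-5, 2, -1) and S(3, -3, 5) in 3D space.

d = √[(x₂-x₁)² + (y₂-y₁)² + (z₂-z₁)²]
  = √[8² + (-5)² + 6²]
  = √[64 + 25 + 36]
  = √125
  ≈ 11.18

11.18


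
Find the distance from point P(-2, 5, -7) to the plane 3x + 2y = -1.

distance = |a·x₀ + b·y₀ + c·z₀ - d| / √(a² + b² + c²)
  = |3·(-2) + 2·5 + 0·(-7) - (-1)| / √(3² + 2² + 0²)
  = |-6 + 10 + 0 + 1| / √(9 + 4 + 0)
  = |5| / √13
  = 5 / 3.606
  ≈ 1.387

1.387


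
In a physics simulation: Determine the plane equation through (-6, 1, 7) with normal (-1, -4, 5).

The plane through P with normal n = (a, b, c) satisfies n·(r - P) = 0,
i.e. ax + by + cz = a·x₀ + b·y₀ + c·z₀.
d = (-1)·(-6) + (-4)·1 + 5·7
  = 6 - 4 + 35
  = 37
Equation: -x - 4y + 5z = 37

-x - 4y + 5z = 37


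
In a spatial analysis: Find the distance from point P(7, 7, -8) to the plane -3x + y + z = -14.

distance = |a·x₀ + b·y₀ + c·z₀ - d| / √(a² + b² + c²)
  = |(-3)·7 + 1·7 + 1·(-8) - (-14)| / √((-3)² + 1² + 1²)
  = |-21 + 7 - 8 + 14| / √(9 + 1 + 1)
  = |-8| / √11
  = 8 / 3.317
  ≈ 2.412

2.412


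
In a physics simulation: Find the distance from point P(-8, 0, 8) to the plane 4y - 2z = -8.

distance = |a·x₀ + b·y₀ + c·z₀ - d| / √(a² + b² + c²)
  = |0·(-8) + 4·0 + (-2)·8 - (-8)| / √(0² + 4² + (-2)²)
  = |0 + 0 - 16 + 8| / √(0 + 16 + 4)
  = |-8| / √20
  = 8 / 4.472
  ≈ 1.789

1.789


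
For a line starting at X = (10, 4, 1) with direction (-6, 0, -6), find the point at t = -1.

P(t) = X + t·d
  = (10 + (-6)·(-1), 4 + 0·(-1), 1 + (-6)·(-1))
  = (10 + 6, 4 + 0, 1 + 6)
  = (16, 4, 7)

(16, 4, 7)


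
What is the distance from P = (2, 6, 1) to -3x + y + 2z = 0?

distance = |a·x₀ + b·y₀ + c·z₀ - d| / √(a² + b² + c²)
  = |(-3)·2 + 1·6 + 2·1 - 0| / √((-3)² + 1² + 2²)
  = |-6 + 6 + 2 + 0| / √(9 + 1 + 4)
  = |2| / √14
  = 2 / 3.742
  ≈ 0.5345

0.5345


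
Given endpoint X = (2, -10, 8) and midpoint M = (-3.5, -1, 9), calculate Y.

Y = 2M - X
  = (2·(-3.5) - 2, 2·(-1) - (-10), 2·9 - 8)
  = (-7 - 2, -2 + 10, 18 - 8)
  = (-9, 8, 10)

(-9, 8, 10)


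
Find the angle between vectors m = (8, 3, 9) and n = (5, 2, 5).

m·n = 8·5 + 3·2 + 9·5 = 40 + 6 + 45 = 91
|m| = √(8² + 3² + 9²) = √154 ≈ 12.41
|n| = √(5² + 2² + 5²) = √54 ≈ 7.348
cos θ = (m·n)/(|m||n|) = 91/(12.41·7.348) ≈ 0.9979
θ = arccos(0.9979) ≈ 3.72°

3.72°


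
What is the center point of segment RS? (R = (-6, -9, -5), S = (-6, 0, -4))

M = ((x₁+x₂)/2, (y₁+y₂)/2, (z₁+z₂)/2)
  = ((-6 - 6)/2, (-9 + 0)/2, (-5 - 4)/2)
  = (-12/2, -9/2, -9/2)
  = (-6, -4.5, -4.5)

(-6, -4.5, -4.5)


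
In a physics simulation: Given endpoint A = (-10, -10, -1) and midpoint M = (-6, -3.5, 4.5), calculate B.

B = 2M - A
  = (2·(-6) - (-10), 2·(-3.5) - (-10), 2·4.5 - (-1))
  = (-12 + 10, -7 + 10, 9 + 1)
  = (-2, 3, 10)

(-2, 3, 10)


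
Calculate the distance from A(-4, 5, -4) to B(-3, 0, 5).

d = √[(x₂-x₁)² + (y₂-y₁)² + (z₂-z₁)²]
  = √[1² + (-5)² + 9²]
  = √[1 + 25 + 81]
  = √107
  ≈ 10.34

10.34


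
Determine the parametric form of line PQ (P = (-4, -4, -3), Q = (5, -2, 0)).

Direction vector d = Q - P = (5 + 4, -2 + 4, 0 + 3) = (9, 2, 3)
Parametric form r = P + t·d:
x = -4 + 9t, y = -4 + 2t, z = -3 + 3t

x = -4 + 9t, y = -4 + 2t, z = -3 + 3t


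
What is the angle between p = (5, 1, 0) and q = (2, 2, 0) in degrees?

p·q = 5·2 + 1·2 + 0·0 = 10 + 2 + 0 = 12
|p| = √(5² + 1² + 0²) = √26 ≈ 5.099
|q| = √(2² + 2² + 0²) = √8 ≈ 2.828
cos θ = (p·q)/(|p||q|) = 12/(5.099·2.828) ≈ 0.8321
θ = arccos(0.8321) ≈ 33.69°

33.69°


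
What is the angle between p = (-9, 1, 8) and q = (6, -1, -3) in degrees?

p·q = (-9)·6 + 1·(-1) + 8·(-3) = -54 - 1 - 24 = -79
|p| = √((-9)² + 1² + 8²) = √146 ≈ 12.08
|q| = √(6² + (-1)² + (-3)²) = √46 ≈ 6.782
cos θ = (p·q)/(|p||q|) = -79/(12.08·6.782) ≈ -0.964
θ = arccos(-0.964) ≈ 164.6°

164.6°


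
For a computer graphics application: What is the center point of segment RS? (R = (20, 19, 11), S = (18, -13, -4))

M = ((x₁+x₂)/2, (y₁+y₂)/2, (z₁+z₂)/2)
  = ((20 + 18)/2, (19 - 13)/2, (11 - 4)/2)
  = (38/2, 6/2, 7/2)
  = (19, 3, 3.5)

(19, 3, 3.5)


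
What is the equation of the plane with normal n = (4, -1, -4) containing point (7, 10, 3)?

The plane through P with normal n = (a, b, c) satisfies n·(r - P) = 0,
i.e. ax + by + cz = a·x₀ + b·y₀ + c·z₀.
d = 4·7 + (-1)·10 + (-4)·3
  = 28 - 10 - 12
  = 6
Equation: 4x - y - 4z = 6

4x - y - 4z = 6


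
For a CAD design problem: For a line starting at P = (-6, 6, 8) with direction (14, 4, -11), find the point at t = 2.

P(t) = P + t·d
  = (-6 + 14·2, 6 + 4·2, 8 + (-11)·2)
  = (-6 + 28, 6 + 8, 8 - 22)
  = (22, 14, -14)

(22, 14, -14)


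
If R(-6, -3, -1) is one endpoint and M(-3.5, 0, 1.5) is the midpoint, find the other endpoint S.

S = 2M - R
  = (2·(-3.5) - (-6), 2·0 - (-3), 2·1.5 - (-1))
  = (-7 + 6, 0 + 3, 3 + 1)
  = (-1, 3, 4)

(-1, 3, 4)


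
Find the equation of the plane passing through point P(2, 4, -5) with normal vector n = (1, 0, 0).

The plane through P with normal n = (a, b, c) satisfies n·(r - P) = 0,
i.e. ax + by + cz = a·x₀ + b·y₀ + c·z₀.
d = 1·2 + 0·4 + 0·(-5)
  = 2 + 0 + 0
  = 2
Equation: x = 2

x = 2


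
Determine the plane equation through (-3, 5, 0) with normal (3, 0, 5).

The plane through P with normal n = (a, b, c) satisfies n·(r - P) = 0,
i.e. ax + by + cz = a·x₀ + b·y₀ + c·z₀.
d = 3·(-3) + 0·5 + 5·0
  = -9 + 0 + 0
  = -9
Equation: 3x + 5z = -9

3x + 5z = -9


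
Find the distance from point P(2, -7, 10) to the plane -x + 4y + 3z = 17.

distance = |a·x₀ + b·y₀ + c·z₀ - d| / √(a² + b² + c²)
  = |(-1)·2 + 4·(-7) + 3·10 - 17| / √((-1)² + 4² + 3²)
  = |-2 - 28 + 30 - 17| / √(1 + 16 + 9)
  = |-17| / √26
  = 17 / 5.099
  ≈ 3.334

3.334


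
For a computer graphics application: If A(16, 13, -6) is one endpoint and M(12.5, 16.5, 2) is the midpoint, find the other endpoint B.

B = 2M - A
  = (2·12.5 - 16, 2·16.5 - 13, 2·2 - (-6))
  = (25 - 16, 33 - 13, 4 + 6)
  = (9, 20, 10)

(9, 20, 10)


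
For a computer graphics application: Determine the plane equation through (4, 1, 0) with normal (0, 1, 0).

The plane through P with normal n = (a, b, c) satisfies n·(r - P) = 0,
i.e. ax + by + cz = a·x₀ + b·y₀ + c·z₀.
d = 0·4 + 1·1 + 0·0
  = 0 + 1 + 0
  = 1
Equation: y = 1

y = 1


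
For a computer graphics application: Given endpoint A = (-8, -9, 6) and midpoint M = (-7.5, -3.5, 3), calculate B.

B = 2M - A
  = (2·(-7.5) - (-8), 2·(-3.5) - (-9), 2·3 - 6)
  = (-15 + 8, -7 + 9, 6 - 6)
  = (-7, 2, 0)

(-7, 2, 0)


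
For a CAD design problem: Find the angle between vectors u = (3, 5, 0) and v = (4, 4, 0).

u·v = 3·4 + 5·4 + 0·0 = 12 + 20 + 0 = 32
|u| = √(3² + 5² + 0²) = √34 ≈ 5.831
|v| = √(4² + 4² + 0²) = √32 ≈ 5.657
cos θ = (u·v)/(|u||v|) = 32/(5.831·5.657) ≈ 0.9701
θ = arccos(0.9701) ≈ 14.04°

14.04°


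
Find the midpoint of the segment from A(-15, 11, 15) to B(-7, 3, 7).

M = ((x₁+x₂)/2, (y₁+y₂)/2, (z₁+z₂)/2)
  = ((-15 - 7)/2, (11 + 3)/2, (15 + 7)/2)
  = (-22/2, 14/2, 22/2)
  = (-11, 7, 11)

(-11, 7, 11)


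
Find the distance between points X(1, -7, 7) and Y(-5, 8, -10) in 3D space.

d = √[(x₂-x₁)² + (y₂-y₁)² + (z₂-z₁)²]
  = √[(-6)² + 15² + (-17)²]
  = √[36 + 225 + 289]
  = √550
  ≈ 23.45

23.45


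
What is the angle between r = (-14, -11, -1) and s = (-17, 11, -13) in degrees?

r·s = (-14)·(-17) + (-11)·11 + (-1)·(-13) = 238 - 121 + 13 = 130
|r| = √((-14)² + (-11)² + (-1)²) = √318 ≈ 17.83
|s| = √((-17)² + 11² + (-13)²) = √579 ≈ 24.06
cos θ = (r·s)/(|r||s|) = 130/(17.83·24.06) ≈ 0.303
θ = arccos(0.303) ≈ 72.36°

72.36°


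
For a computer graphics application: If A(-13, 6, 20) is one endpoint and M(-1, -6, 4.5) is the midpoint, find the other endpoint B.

B = 2M - A
  = (2·(-1) - (-13), 2·(-6) - 6, 2·4.5 - 20)
  = (-2 + 13, -12 - 6, 9 - 20)
  = (11, -18, -11)

(11, -18, -11)


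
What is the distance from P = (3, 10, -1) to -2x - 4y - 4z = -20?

distance = |a·x₀ + b·y₀ + c·z₀ - d| / √(a² + b² + c²)
  = |(-2)·3 + (-4)·10 + (-4)·(-1) - (-20)| / √((-2)² + (-4)² + (-4)²)
  = |-6 - 40 + 4 + 20| / √(4 + 16 + 16)
  = |-22| / √36
  = 22 / 6
  ≈ 3.667

3.667


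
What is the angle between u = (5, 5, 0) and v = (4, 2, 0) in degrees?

u·v = 5·4 + 5·2 + 0·0 = 20 + 10 + 0 = 30
|u| = √(5² + 5² + 0²) = √50 ≈ 7.071
|v| = √(4² + 2² + 0²) = √20 ≈ 4.472
cos θ = (u·v)/(|u||v|) = 30/(7.071·4.472) ≈ 0.9487
θ = arccos(0.9487) ≈ 18.43°

18.43°


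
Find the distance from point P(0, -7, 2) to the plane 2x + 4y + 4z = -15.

distance = |a·x₀ + b·y₀ + c·z₀ - d| / √(a² + b² + c²)
  = |2·0 + 4·(-7) + 4·2 - (-15)| / √(2² + 4² + 4²)
  = |0 - 28 + 8 + 15| / √(4 + 16 + 16)
  = |-5| / √36
  = 5 / 6
  ≈ 0.8333

0.8333


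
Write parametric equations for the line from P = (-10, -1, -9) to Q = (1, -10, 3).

Direction vector d = Q - P = (1 + 10, -10 + 1, 3 + 9) = (11, -9, 12)
Parametric form r = P + t·d:
x = -10 + 11t, y = -1 - 9t, z = -9 + 12t

x = -10 + 11t, y = -1 - 9t, z = -9 + 12t


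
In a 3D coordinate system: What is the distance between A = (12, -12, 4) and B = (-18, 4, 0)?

d = √[(x₂-x₁)² + (y₂-y₁)² + (z₂-z₁)²]
  = √[(-30)² + 16² + (-4)²]
  = √[900 + 256 + 16]
  = √1172
  ≈ 34.23

34.23


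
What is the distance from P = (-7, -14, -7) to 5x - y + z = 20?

distance = |a·x₀ + b·y₀ + c·z₀ - d| / √(a² + b² + c²)
  = |5·(-7) + (-1)·(-14) + 1·(-7) - 20| / √(5² + (-1)² + 1²)
  = |-35 + 14 - 7 - 20| / √(25 + 1 + 1)
  = |-48| / √27
  = 48 / 5.196
  ≈ 9.238

9.238


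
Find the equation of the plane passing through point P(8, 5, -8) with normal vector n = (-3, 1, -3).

The plane through P with normal n = (a, b, c) satisfies n·(r - P) = 0,
i.e. ax + by + cz = a·x₀ + b·y₀ + c·z₀.
d = (-3)·8 + 1·5 + (-3)·(-8)
  = -24 + 5 + 24
  = 5
Equation: -3x + y - 3z = 5

-3x + y - 3z = 5


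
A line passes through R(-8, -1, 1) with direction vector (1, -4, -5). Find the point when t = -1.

P(t) = R + t·d
  = (-8 + 1·(-1), -1 + (-4)·(-1), 1 + (-5)·(-1))
  = (-8 - 1, -1 + 4, 1 + 5)
  = (-9, 3, 6)

(-9, 3, 6)


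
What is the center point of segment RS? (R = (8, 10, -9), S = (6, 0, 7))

M = ((x₁+x₂)/2, (y₁+y₂)/2, (z₁+z₂)/2)
  = ((8 + 6)/2, (10 + 0)/2, (-9 + 7)/2)
  = (14/2, 10/2, -2/2)
  = (7, 5, -1)

(7, 5, -1)


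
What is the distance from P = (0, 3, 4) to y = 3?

distance = |a·x₀ + b·y₀ + c·z₀ - d| / √(a² + b² + c²)
  = |0·0 + 1·3 + 0·4 - 3| / √(0² + 1² + 0²)
  = |0 + 3 + 0 - 3| / √(0 + 1 + 0)
  = |0| / √1
  = 0 / 1
  ≈ 0

0


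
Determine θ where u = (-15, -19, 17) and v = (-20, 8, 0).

u·v = (-15)·(-20) + (-19)·8 + 17·0 = 300 - 152 + 0 = 148
|u| = √((-15)² + (-19)² + 17²) = √875 ≈ 29.58
|v| = √((-20)² + 8² + 0²) = √464 ≈ 21.54
cos θ = (u·v)/(|u||v|) = 148/(29.58·21.54) ≈ 0.2323
θ = arccos(0.2323) ≈ 76.57°

76.57°


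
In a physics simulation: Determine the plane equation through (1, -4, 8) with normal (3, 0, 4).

The plane through P with normal n = (a, b, c) satisfies n·(r - P) = 0,
i.e. ax + by + cz = a·x₀ + b·y₀ + c·z₀.
d = 3·1 + 0·(-4) + 4·8
  = 3 + 0 + 32
  = 35
Equation: 3x + 4z = 35

3x + 4z = 35


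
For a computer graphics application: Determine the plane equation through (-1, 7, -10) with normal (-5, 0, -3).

The plane through P with normal n = (a, b, c) satisfies n·(r - P) = 0,
i.e. ax + by + cz = a·x₀ + b·y₀ + c·z₀.
d = (-5)·(-1) + 0·7 + (-3)·(-10)
  = 5 + 0 + 30
  = 35
Equation: -5x - 3z = 35

-5x - 3z = 35


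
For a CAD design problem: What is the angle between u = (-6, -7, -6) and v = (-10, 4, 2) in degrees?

u·v = (-6)·(-10) + (-7)·4 + (-6)·2 = 60 - 28 - 12 = 20
|u| = √((-6)² + (-7)² + (-6)²) = √121 ≈ 11
|v| = √((-10)² + 4² + 2²) = √120 ≈ 10.95
cos θ = (u·v)/(|u||v|) = 20/(11·10.95) ≈ 0.166
θ = arccos(0.166) ≈ 80.45°

80.45°


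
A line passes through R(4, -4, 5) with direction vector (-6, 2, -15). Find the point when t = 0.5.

P(t) = R + t·d
  = (4 + (-6)·0.5, -4 + 2·0.5, 5 + (-15)·0.5)
  = (4 - 3, -4 + 1, 5 - 7.5)
  = (1, -3, -2.5)

(1, -3, -2.5)


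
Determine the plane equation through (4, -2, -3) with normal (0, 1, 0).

The plane through P with normal n = (a, b, c) satisfies n·(r - P) = 0,
i.e. ax + by + cz = a·x₀ + b·y₀ + c·z₀.
d = 0·4 + 1·(-2) + 0·(-3)
  = 0 - 2 + 0
  = -2
Equation: y = -2

y = -2


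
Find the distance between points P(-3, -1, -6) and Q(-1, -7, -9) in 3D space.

d = √[(x₂-x₁)² + (y₂-y₁)² + (z₂-z₁)²]
  = √[2² + (-6)² + (-3)²]
  = √[4 + 36 + 9]
  = √49
  ≈ 7

7


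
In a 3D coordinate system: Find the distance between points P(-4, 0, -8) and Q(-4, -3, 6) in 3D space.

d = √[(x₂-x₁)² + (y₂-y₁)² + (z₂-z₁)²]
  = √[0² + (-3)² + 14²]
  = √[0 + 9 + 196]
  = √205
  ≈ 14.32

14.32


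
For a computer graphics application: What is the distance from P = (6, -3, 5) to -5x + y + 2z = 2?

distance = |a·x₀ + b·y₀ + c·z₀ - d| / √(a² + b² + c²)
  = |(-5)·6 + 1·(-3) + 2·5 - 2| / √((-5)² + 1² + 2²)
  = |-30 - 3 + 10 - 2| / √(25 + 1 + 4)
  = |-25| / √30
  = 25 / 5.477
  ≈ 4.564

4.564


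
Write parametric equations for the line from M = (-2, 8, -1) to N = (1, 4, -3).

Direction vector d = N - M = (1 + 2, 4 - 8, -3 + 1) = (3, -4, -2)
Parametric form r = M + t·d:
x = -2 + 3t, y = 8 - 4t, z = -1 - 2t

x = -2 + 3t, y = 8 - 4t, z = -1 - 2t


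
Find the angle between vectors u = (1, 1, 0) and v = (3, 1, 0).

u·v = 1·3 + 1·1 + 0·0 = 3 + 1 + 0 = 4
|u| = √(1² + 1² + 0²) = √2 ≈ 1.414
|v| = √(3² + 1² + 0²) = √10 ≈ 3.162
cos θ = (u·v)/(|u||v|) = 4/(1.414·3.162) ≈ 0.8944
θ = arccos(0.8944) ≈ 26.57°

26.57°
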